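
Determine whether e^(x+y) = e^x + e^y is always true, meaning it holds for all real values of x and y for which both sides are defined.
No, this is NOT an identity.

Claim: e^(x+y) = e^x + e^y.
Test a specific point where both sides are defined: x = 1/2, y = -3.
LHS = e^(x+y) ≈ 0.0821
RHS = e^x + e^y ≈ 1.6985
Since 0.0821 ≠ 1.6985, the equation fails at this point, so it cannot hold for all real values of x and y for which both sides are defined.
The correct rule is e^(x+y) = e^x · e^y (a product, not a sum).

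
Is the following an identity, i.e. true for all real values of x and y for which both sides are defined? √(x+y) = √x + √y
No, this is NOT an identity.

Claim: √(x+y) = √x + √y.
Test a specific point where both sides are defined: x = 1, y = 3.
LHS = √(x+y) ≈ 2.0000
RHS = √x + √y ≈ 2.7321
Since 2.0000 ≠ 2.7321, the equation fails at this point, so it cannot hold for all real values of x and y for which both sides are defined.
Squaring the right side gives x + 2√(xy) + y, not x + y.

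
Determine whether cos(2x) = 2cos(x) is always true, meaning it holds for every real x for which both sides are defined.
No, this is NOT an identity.

Claim: cos(2x) = 2cos(x).
Test a specific point where both sides are defined: x = π/2.
LHS = cos(2x) ≈ -1.0000
RHS = 2cos(x) ≈ 0.0000
Since -1.0000 ≠ 0.0000, the equation fails at this point, so it cannot hold for every real x for which both sides are defined.
The correct double-angle formula is cos(2x) = cos²x - sin²x.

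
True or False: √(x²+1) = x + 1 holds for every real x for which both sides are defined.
False.

Claim: √(x²+1) = x + 1.
Test a specific point where both sides are defined: x = -1.
LHS = √(x²+1) ≈ 1.4142
RHS = x + 1 ≈ 0.0000
Since 1.4142 ≠ 0.0000, the equation fails at this point, so it cannot hold for every real x for which both sides are defined.
(x+1)² = x² + 2x + 1 ≠ x² + 1 unless x = 0.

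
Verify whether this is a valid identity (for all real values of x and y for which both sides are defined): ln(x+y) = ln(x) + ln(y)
No, this is NOT an identity.

Claim: ln(x+y) = ln(x) + ln(y).
Test a specific point where both sides are defined: x = 3/2, y = 2.
LHS = ln(x+y) ≈ 1.2528
RHS = ln(x) + ln(y) ≈ 1.0986
Since 1.2528 ≠ 1.0986, the equation fails at this point, so it cannot hold for all real values of x and y for which both sides are defined.
ln(x) + ln(y) = ln(xy), not ln(x+y).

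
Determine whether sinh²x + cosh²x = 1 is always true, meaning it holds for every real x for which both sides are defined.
No, this is NOT an identity.

Claim: sinh²x + cosh²x = 1.
Test a specific point where both sides are defined: x = 4.
LHS = sinh²x + cosh²x ≈ 1490.4792
RHS = 1 ≈ 1.0000
Since 1490.4792 ≠ 1.0000, the equation fails at this point, so it cannot hold for every real x for which both sides are defined.
The correct hyperbolic identity is cosh²x - sinh²x = 1 (a difference); the sum sinh²x + cosh²x equals cosh(2x).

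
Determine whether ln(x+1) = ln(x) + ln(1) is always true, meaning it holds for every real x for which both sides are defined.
Claim: ln(x+1) = ln(x) + ln(1).
Test a specific point where both sides are defined: x = 2.
LHS = ln(x+1) ≈ 1.0986
RHS = ln(x) + ln(1) ≈ 0.6931
Since 1.0986 ≠ 0.6931, the equation fails at this point, so it cannot hold for every real x for which both sides are defined.
ln(1) = 0, so the right side is just ln(x), which differs from ln(x+1).

Conclusion: No, this is NOT an identity.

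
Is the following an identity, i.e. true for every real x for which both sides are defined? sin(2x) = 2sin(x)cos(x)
Claim: sin(2x) = 2sin(x)cos(x).
Reasoning: Put y = x in the addition formula sin(x+y) = sin(x)cos(y) + cos(x)sin(y): sin(2x) = sin(x)cos(x) + cos(x)sin(x) = 2sin(x)cos(x).
So the two sides agree for every real x for which both sides are defined.

Conclusion: Yes, this is an identity.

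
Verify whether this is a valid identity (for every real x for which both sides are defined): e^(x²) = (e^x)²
Claim: e^(x²) = (e^x)².
Test a specific point where both sides are defined: x = -3.
LHS = e^(x²) ≈ 8103.0839
RHS = (e^x)² ≈ 0.0025
Since 8103.0839 ≠ 0.0025, the equation fails at this point, so it cannot hold for every real x for which both sides are defined.
(e^x)² = e^(2x), and 2x ≠ x² in general.

Conclusion: No, this is NOT an identity.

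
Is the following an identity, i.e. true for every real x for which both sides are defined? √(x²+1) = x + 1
Claim: √(x²+1) = x + 1.
Test a specific point where both sides are defined: x = 1/2.
LHS = √(x²+1) ≈ 1.1180
RHS = x + 1 ≈ 1.5000
Since 1.1180 ≠ 1.5000, the equation fails at this point, so it cannot hold for every real x for which both sides are defined.
(x+1)² = x² + 2x + 1 ≠ x² + 1 unless x = 0.

Conclusion: No, this is NOT an identity.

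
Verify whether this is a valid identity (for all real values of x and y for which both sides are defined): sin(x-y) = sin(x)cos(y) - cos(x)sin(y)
Yes, this is an identity.

Claim: sin(x-y) = sin(x)cos(y) - cos(x)sin(y).
Reasoning: Replace y by -y in sin(x+y) = sin(x)cos(y) + cos(x)sin(y) and use cos(-y) = cos(y), sin(-y) = -sin(y): sin(x-y) = sin(x)cos(y) - cos(x)sin(y).
So the two sides agree for all real values of x and y for which both sides are defined.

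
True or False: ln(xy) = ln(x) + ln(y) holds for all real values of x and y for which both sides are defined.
Claim: ln(xy) = ln(x) + ln(y).
Reasoning: Both sides are simultaneously defined only when x, y > 0. Write x = e^p, y = e^q (p = ln x, q = ln y). Then xy = e^p · e^q = e^(p+q), so ln(xy) = p + q = ln(x) + ln(y).
So the two sides agree for all real values of x and y for which both sides are defined.

Conclusion: True.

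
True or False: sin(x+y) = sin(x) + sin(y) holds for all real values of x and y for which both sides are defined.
Claim: sin(x+y) = sin(x) + sin(y).
Test a specific point where both sides are defined: x = -π/2, y = -π/2.
LHS = sin(x+y) ≈ 0.0000
RHS = sin(x) + sin(y) ≈ -2.0000
Since 0.0000 ≠ -2.0000, the equation fails at this point, so it cannot hold for all real values of x and y for which both sides are defined.
The correct expansion is sin(x+y) = sin(x)cos(y) + cos(x)sin(y); sine is not additive.

Conclusion: False.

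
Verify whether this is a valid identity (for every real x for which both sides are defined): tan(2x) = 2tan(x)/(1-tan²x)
Yes, this is an identity.

Claim: tan(2x) = 2tan(x)/(1-tan²x).
Reasoning: tan(2x) = sin(2x)/cos(2x) = 2sin(x)cos(x) / (cos²x - sin²x). Divide numerator and denominator by cos²x: 2tan(x) / (1 - tan²x).
So the two sides agree for every real x for which both sides are defined.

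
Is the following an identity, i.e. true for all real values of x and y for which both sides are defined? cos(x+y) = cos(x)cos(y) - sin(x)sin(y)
Claim: cos(x+y) = cos(x)cos(y) - sin(x)sin(y).
Reasoning: By Euler's formula e^(i(x+y)) = e^(ix)·e^(iy) = (cos x + i·sin x)(cos y + i·sin y). The real part of the left side is cos(x+y); the real part of the product is cos(x)cos(y) - sin(x)sin(y) (since i·i = -1).
So the two sides agree for all real values of x and y for which both sides are defined.

Conclusion: Yes, this is an identity.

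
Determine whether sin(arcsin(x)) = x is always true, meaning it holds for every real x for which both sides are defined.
Yes, this is an identity.

Claim: sin(arcsin(x)) = x.
Reasoning: For -1 ≤ x ≤ 1 (where arcsin is defined), arcsin(x) is by definition an angle whose sine equals x. Taking the sine of that angle returns x. (Note the other order, arcsin(sin x) = x, is NOT an identity.)
So the two sides agree for every real x for which both sides are defined.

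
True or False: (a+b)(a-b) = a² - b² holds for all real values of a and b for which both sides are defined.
Claim: (a+b)(a-b) = a² - b².
Reasoning: Expand: (a+b)(a-b) = a² - ab + ba - b² = a² - b² (the cross terms cancel).
So the two sides agree for all real values of a and b for which both sides are defined.

Conclusion: True.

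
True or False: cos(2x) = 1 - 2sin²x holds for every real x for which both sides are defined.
Claim: cos(2x) = 1 - 2sin²x.
Reasoning: cos(2x) = cos²x - sin²x. Replace cos²x by 1 - sin²x: (1 - sin²x) - sin²x = 1 - 2sin²x.
So the two sides agree for every real x for which both sides are defined.

Conclusion: True.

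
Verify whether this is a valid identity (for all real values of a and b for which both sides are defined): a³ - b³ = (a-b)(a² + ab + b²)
Yes, this is an identity.

Claim: a³ - b³ = (a-b)(a² + ab + b²).
Reasoning: Expand the right side: (a-b)(a² + ab + b²) = a³ + a²b + ab² - a²b - ab² - b³ = a³ - b³ (the middle terms cancel in pairs).
So the two sides agree for all real values of a and b for which both sides are defined.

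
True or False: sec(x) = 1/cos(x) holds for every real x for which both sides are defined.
Claim: sec(x) = 1/cos(x).
Reasoning: sec(x) is by definition the reciprocal of cos(x), wherever cos(x) ≠ 0.
So the two sides agree for every real x for which both sides are defined.

Conclusion: True.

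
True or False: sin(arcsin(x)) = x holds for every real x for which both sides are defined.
Claim: sin(arcsin(x)) = x.
Reasoning: For -1 ≤ x ≤ 1 (where arcsin is defined), arcsin(x) is by definition an angle whose sine equals x. Taking the sine of that angle returns x. (Note the other order, arcsin(sin x) = x, is NOT an identity.)
So the two sides agree for every real x for which both sides are defined.

Conclusion: True.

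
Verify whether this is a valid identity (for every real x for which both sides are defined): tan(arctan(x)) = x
Claim: tan(arctan(x)) = x.
Reasoning: For every real x, arctan(x) is by definition the angle in (-π/2, π/2) whose tangent equals x. Taking the tangent of that angle returns x.
So the two sides agree for every real x for which both sides are defined.

Conclusion: Yes, this is an identity.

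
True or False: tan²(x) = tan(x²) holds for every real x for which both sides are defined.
Claim: tan²(x) = tan(x²).
Test a specific point where both sides are defined: x = π/3.
LHS = tan²(x) ≈ 3.0000
RHS = tan(x²) ≈ 1.9485
Since 3.0000 ≠ 1.9485, the equation fails at this point, so it cannot hold for every real x for which both sides are defined.
tan²(x) means (tan x)², squaring the output; tan(x²) squares the input. These are different functions.

Conclusion: False.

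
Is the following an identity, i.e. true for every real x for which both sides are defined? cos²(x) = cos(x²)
No, this is NOT an identity.

Claim: cos²(x) = cos(x²).
Test a specific point where both sides are defined: x = π/6.
LHS = cos²(x) ≈ 0.7500
RHS = cos(x²) ≈ 0.9627
Since 0.7500 ≠ 0.9627, the equation fails at this point, so it cannot hold for every real x for which both sides are defined.
cos²(x) means (cos x)², squaring the output; cos(x²) squares the input. These are different functions.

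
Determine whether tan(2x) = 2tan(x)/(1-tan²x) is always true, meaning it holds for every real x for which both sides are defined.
Claim: tan(2x) = 2tan(x)/(1-tan²x).
Reasoning: tan(2x) = sin(2x)/cos(2x) = 2sin(x)cos(x) / (cos²x - sin²x). Divide numerator and denominator by cos²x: 2tan(x) / (1 - tan²x).
So the two sides agree for every real x for which both sides are defined.

Conclusion: Yes, this is an identity.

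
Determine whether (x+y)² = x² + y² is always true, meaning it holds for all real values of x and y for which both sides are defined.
No, this is NOT an identity.

Claim: (x+y)² = x² + y².
Test a specific point where both sides are defined: x = -3, y = 3/2.
LHS = (x+y)² ≈ 2.2500
RHS = x² + y² ≈ 11.2500
Since 2.2500 ≠ 11.2500, the equation fails at this point, so it cannot hold for all real values of x and y for which both sides are defined.
The correct expansion is (x+y)² = x² + 2xy + y²; the cross term 2xy is missing.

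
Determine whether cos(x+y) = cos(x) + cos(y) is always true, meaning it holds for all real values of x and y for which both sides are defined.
Claim: cos(x+y) = cos(x) + cos(y).
Test a specific point where both sides are defined: x = π/3, y = -π/2.
LHS = cos(x+y) ≈ 0.8660
RHS = cos(x) + cos(y) ≈ 0.5000
Since 0.8660 ≠ 0.5000, the equation fails at this point, so it cannot hold for all real values of x and y for which both sides are defined.
The correct expansion is cos(x+y) = cos(x)cos(y) - sin(x)sin(y); cosine is not additive.

Conclusion: No, this is NOT an identity.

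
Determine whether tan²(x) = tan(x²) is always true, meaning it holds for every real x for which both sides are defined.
Claim: tan²(x) = tan(x²).
Test a specific point where both sides are defined: x = π/3.
LHS = tan²(x) ≈ 3.0000
RHS = tan(x²) ≈ 1.9485
Since 3.0000 ≠ 1.9485, the equation fails at this point, so it cannot hold for every real x for which both sides are defined.
tan²(x) means (tan x)², squaring the output; tan(x²) squares the input. These are different functions.

Conclusion: No, this is NOT an identity.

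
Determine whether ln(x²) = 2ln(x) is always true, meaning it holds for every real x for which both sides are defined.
Yes, this is an identity.

Claim: ln(x²) = 2ln(x).
Reasoning: The right side requires x > 0. For x > 0, x² = (e^(ln x))² = e^(2ln x), so ln(x²) = 2ln(x). (For x < 0 the right side is undefined, so those values are outside the claim.)
So the two sides agree for every real x for which both sides are defined.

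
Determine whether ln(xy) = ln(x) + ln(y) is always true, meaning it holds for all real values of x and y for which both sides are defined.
Claim: ln(xy) = ln(x) + ln(y).
Reasoning: Both sides are simultaneously defined only when x, y > 0. Write x = e^p, y = e^q (p = ln x, q = ln y). Then xy = e^p · e^q = e^(p+q), so ln(xy) = p + q = ln(x) + ln(y).
So the two sides agree for all real values of x and y for which both sides are defined.

Conclusion: Yes, this is an identity.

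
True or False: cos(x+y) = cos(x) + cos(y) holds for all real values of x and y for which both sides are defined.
Claim: cos(x+y) = cos(x) + cos(y).
Test a specific point where both sides are defined: x = π/3, y = 3π/4.
LHS = cos(x+y) ≈ -0.9659
RHS = cos(x) + cos(y) ≈ -0.2071
Since -0.9659 ≠ -0.2071, the equation fails at this point, so it cannot hold for all real values of x and y for which both sides are defined.
The correct expansion is cos(x+y) = cos(x)cos(y) - sin(x)sin(y); cosine is not additive.

Conclusion: False.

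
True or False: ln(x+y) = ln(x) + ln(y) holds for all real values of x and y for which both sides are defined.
Claim: ln(x+y) = ln(x) + ln(y).
Test a specific point where both sides are defined: x = 3, y = 5.
LHS = ln(x+y) ≈ 2.0794
RHS = ln(x) + ln(y) ≈ 2.7081
Since 2.0794 ≠ 2.7081, the equation fails at this point, so it cannot hold for all real values of x and y for which both sides are defined.
ln(x) + ln(y) = ln(xy), not ln(x+y).

Conclusion: False.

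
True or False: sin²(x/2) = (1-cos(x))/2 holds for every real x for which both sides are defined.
Claim: sin²(x/2) = (1-cos(x))/2.
Reasoning: Use cos(2θ) = 1 - 2sin²θ with θ = x/2: cos(x) = 1 - 2sin²(x/2). Solving for sin²(x/2) gives (1 - cos(x))/2.
So the two sides agree for every real x for which both sides are defined.

Conclusion: True.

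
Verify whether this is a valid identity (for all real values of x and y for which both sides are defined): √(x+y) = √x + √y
No, this is NOT an identity.

Claim: √(x+y) = √x + √y.
Test a specific point where both sides are defined: x = 3, y = 3/2.
LHS = √(x+y) ≈ 2.1213
RHS = √x + √y ≈ 2.9568
Since 2.1213 ≠ 2.9568, the equation fails at this point, so it cannot hold for all real values of x and y for which both sides are defined.
Squaring the right side gives x + 2√(xy) + y, not x + y.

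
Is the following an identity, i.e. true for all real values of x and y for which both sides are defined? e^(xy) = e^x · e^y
Claim: e^(xy) = e^x · e^y.
Test a specific point where both sides are defined: x = -1, y = 3.
LHS = e^(xy) ≈ 0.0498
RHS = e^x · e^y ≈ 7.3891
Since 0.0498 ≠ 7.3891, the equation fails at this point, so it cannot hold for all real values of x and y for which both sides are defined.
e^x · e^y = e^(x+y), not e^(xy).

Conclusion: No, this is NOT an identity.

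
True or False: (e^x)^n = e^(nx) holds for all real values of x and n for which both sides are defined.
True.

Claim: (e^x)^n = e^(nx).
Reasoning: e^x is a positive real number, and for a positive base B and real exponent n, B^n = e^(n·ln B). With B = e^x, ln B = x, so (e^x)^n = e^(n·x).
So the two sides agree for all real values of x and n for which both sides are defined.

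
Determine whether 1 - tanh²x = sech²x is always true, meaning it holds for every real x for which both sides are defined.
Claim: 1 - tanh²x = sech²x.
Reasoning: Divide cosh²x - sinh²x = 1 through by cosh²x (never zero): 1 - tanh²x = 1/cosh²x = sech²x.
So the two sides agree for every real x for which both sides are defined.

Conclusion: Yes, this is an identity.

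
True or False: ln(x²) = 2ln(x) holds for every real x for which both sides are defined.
True.

Claim: ln(x²) = 2ln(x).
Reasoning: The right side requires x > 0. For x > 0, x² = (e^(ln x))² = e^(2ln x), so ln(x²) = 2ln(x). (For x < 0 the right side is undefined, so those values are outside the claim.)
So the two sides agree for every real x for which both sides are defined.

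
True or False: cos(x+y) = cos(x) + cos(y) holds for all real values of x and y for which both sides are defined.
Claim: cos(x+y) = cos(x) + cos(y).
Test a specific point where both sides are defined: x = 2π/3, y = -π/6.
LHS = cos(x+y) ≈ 0.0000
RHS = cos(x) + cos(y) ≈ 0.3660
Since 0.0000 ≠ 0.3660, the equation fails at this point, so it cannot hold for all real values of x and y for which both sides are defined.
The correct expansion is cos(x+y) = cos(x)cos(y) - sin(x)sin(y); cosine is not additive.

Conclusion: False.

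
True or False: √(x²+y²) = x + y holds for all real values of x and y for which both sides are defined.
False.

Claim: √(x²+y²) = x + y.
Test a specific point where both sides are defined: x = 2, y = 5.
LHS = √(x²+y²) ≈ 5.3852
RHS = x + y ≈ 7.0000
Since 5.3852 ≠ 7.0000, the equation fails at this point, so it cannot hold for all real values of x and y for which both sides are defined.
(x+y)² = x² + 2xy + y², not x² + y², so the square root does not split this way.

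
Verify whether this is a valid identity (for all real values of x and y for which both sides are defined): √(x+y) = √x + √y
Claim: √(x+y) = √x + √y.
Test a specific point where both sides are defined: x = 3/2, y = 1.
LHS = √(x+y) ≈ 1.5811
RHS = √x + √y ≈ 2.2247
Since 1.5811 ≠ 2.2247, the equation fails at this point, so it cannot hold for all real values of x and y for which both sides are defined.
Squaring the right side gives x + 2√(xy) + y, not x + y.

Conclusion: No, this is NOT an identity.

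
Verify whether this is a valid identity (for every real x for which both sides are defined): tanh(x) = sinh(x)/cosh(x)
Claim: tanh(x) = sinh(x)/cosh(x).
Reasoning: tanh(x) is defined as sinh(x)/cosh(x) = (e^x - e^-x)/(e^x + e^-x); cosh(x) ≥ 1 is never zero, so this holds for every real x.
So the two sides agree for every real x for which both sides are defined.

Conclusion: Yes, this is an identity.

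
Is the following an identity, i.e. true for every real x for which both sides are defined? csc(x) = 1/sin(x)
Claim: csc(x) = 1/sin(x).
Reasoning: csc(x) is by definition the reciprocal of sin(x), wherever sin(x) ≠ 0.
So the two sides agree for every real x for which both sides are defined.

Conclusion: Yes, this is an identity.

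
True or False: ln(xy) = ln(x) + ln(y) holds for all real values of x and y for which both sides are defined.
Claim: ln(xy) = ln(x) + ln(y).
Reasoning: Both sides are simultaneously defined only when x, y > 0. Write x = e^p, y = e^q (p = ln x, q = ln y). Then xy = e^p · e^q = e^(p+q), so ln(xy) = p + q = ln(x) + ln(y).
So the two sides agree for all real values of x and y for which both sides are defined.

Conclusion: True.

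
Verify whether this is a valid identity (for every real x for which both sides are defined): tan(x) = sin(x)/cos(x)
Claim: tan(x) = sin(x)/cos(x).
Reasoning: For an angle x whose terminal point on the unit circle is (cos x, sin x), tan(x) is defined as the ratio (second coordinate)/(first coordinate) = sin(x)/cos(x), wherever cos(x) ≠ 0.
So the two sides agree for every real x for which both sides are defined.

Conclusion: Yes, this is an identity.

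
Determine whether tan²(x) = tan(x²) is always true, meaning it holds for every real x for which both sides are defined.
Claim: tan²(x) = tan(x²).
Test a specific point where both sides are defined: x = π.
LHS = tan²(x) ≈ 0.0000
RHS = tan(x²) ≈ 0.4767
Since 0.0000 ≠ 0.4767, the equation fails at this point, so it cannot hold for every real x for which both sides are defined.
tan²(x) means (tan x)², squaring the output; tan(x²) squares the input. These are different functions.

Conclusion: No, this is NOT an identity.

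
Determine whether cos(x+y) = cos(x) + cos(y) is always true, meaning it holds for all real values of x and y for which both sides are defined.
No, this is NOT an identity.

Claim: cos(x+y) = cos(x) + cos(y).
Test a specific point where both sides are defined: x = π, y = -π/6.
LHS = cos(x+y) ≈ -0.8660
RHS = cos(x) + cos(y) ≈ -0.1340
Since -0.8660 ≠ -0.1340, the equation fails at this point, so it cannot hold for all real values of x and y for which both sides are defined.
The correct expansion is cos(x+y) = cos(x)cos(y) - sin(x)sin(y); cosine is not additive.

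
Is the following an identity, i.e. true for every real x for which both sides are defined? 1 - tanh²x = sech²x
Claim: 1 - tanh²x = sech²x.
Reasoning: Divide cosh²x - sinh²x = 1 through by cosh²x (never zero): 1 - tanh²x = 1/cosh²x = sech²x.
So the two sides agree for every real x for which both sides are defined.

Conclusion: Yes, this is an identity.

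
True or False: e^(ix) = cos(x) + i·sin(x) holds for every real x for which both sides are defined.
True.

Claim: e^(ix) = cos(x) + i·sin(x).
Reasoning: Euler's formula. Expand e^(ix) = Σ (ix)^k / k!. Since i² = -1, the even-k terms are Σ (-1)^m x^(2m)/(2m)! = cos(x) and the odd-k terms are i · Σ (-1)^m x^(2m+1)/(2m+1)! = i·sin(x).
So the two sides agree for every real x for which both sides are defined.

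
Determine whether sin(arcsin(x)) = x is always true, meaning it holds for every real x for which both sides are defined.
Yes, this is an identity.

Claim: sin(arcsin(x)) = x.
Reasoning: For -1 ≤ x ≤ 1 (where arcsin is defined), arcsin(x) is by definition an angle whose sine equals x. Taking the sine of that angle returns x. (Note the other order, arcsin(sin x) = x, is NOT an identity.)
So the two sides agree for every real x for which both sides are defined.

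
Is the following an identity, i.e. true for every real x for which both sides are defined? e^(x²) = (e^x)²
No, this is NOT an identity.

Claim: e^(x²) = (e^x)².
Test a specific point where both sides are defined: x = 1.
LHS = e^(x²) ≈ 2.7183
RHS = (e^x)² ≈ 7.3891
Since 2.7183 ≠ 7.3891, the equation fails at this point, so it cannot hold for every real x for which both sides are defined.
(e^x)² = e^(2x), and 2x ≠ x² in general.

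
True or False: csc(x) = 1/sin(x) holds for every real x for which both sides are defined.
Claim: csc(x) = 1/sin(x).
Reasoning: csc(x) is by definition the reciprocal of sin(x), wherever sin(x) ≠ 0.
So the two sides agree for every real x for which both sides are defined.

Conclusion: True.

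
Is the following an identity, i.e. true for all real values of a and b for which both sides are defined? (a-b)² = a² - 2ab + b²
Yes, this is an identity.

Claim: (a-b)² = a² - 2ab + b².
Reasoning: Expand: (a-b)² = (a-b)(a-b) = a·a - a·b - b·a + b·b = a² - 2ab + b².
So the two sides agree for all real values of a and b for which both sides are defined.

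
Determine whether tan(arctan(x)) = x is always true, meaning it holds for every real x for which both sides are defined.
Yes, this is an identity.

Claim: tan(arctan(x)) = x.
Reasoning: For every real x, arctan(x) is by definition the angle in (-π/2, π/2) whose tangent equals x. Taking the tangent of that angle returns x.
So the two sides agree for every real x for which both sides are defined.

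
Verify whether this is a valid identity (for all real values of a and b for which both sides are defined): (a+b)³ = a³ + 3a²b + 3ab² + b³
Claim: (a+b)³ = a³ + 3a²b + 3ab² + b³.
Reasoning: (a+b)³ = (a+b)(a+b)² = (a+b)(a² + 2ab + b²) = a³ + 2a²b + ab² + a²b + 2ab² + b³ = a³ + 3a²b + 3ab² + b³.
So the two sides agree for all real values of a and b for which both sides are defined.

Conclusion: Yes, this is an identity.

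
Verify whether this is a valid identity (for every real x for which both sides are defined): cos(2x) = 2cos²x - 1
Yes, this is an identity.

Claim: cos(2x) = 2cos²x - 1.
Reasoning: cos(2x) = cos²x - sin²x. Replace sin²x by 1 - cos²x: cos²x - (1 - cos²x) = 2cos²x - 1.
So the two sides agree for every real x for which both sides are defined.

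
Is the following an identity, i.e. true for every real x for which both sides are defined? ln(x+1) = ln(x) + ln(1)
Claim: ln(x+1) = ln(x) + ln(1).
Test a specific point where both sides are defined: x = 2.
LHS = ln(x+1) ≈ 1.0986
RHS = ln(x) + ln(1) ≈ 0.6931
Since 1.0986 ≠ 0.6931, the equation fails at this point, so it cannot hold for every real x for which both sides are defined.
ln(1) = 0, so the right side is just ln(x), which differs from ln(x+1).

Conclusion: No, this is NOT an identity.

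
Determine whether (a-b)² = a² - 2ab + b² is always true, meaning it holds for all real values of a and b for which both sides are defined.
Yes, this is an identity.

Claim: (a-b)² = a² - 2ab + b².
Reasoning: Expand: (a-b)² = (a-b)(a-b) = a·a - a·b - b·a + b·b = a² - 2ab + b².
So the two sides agree for all real values of a and b for which both sides are defined.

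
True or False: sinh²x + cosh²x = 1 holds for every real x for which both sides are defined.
False.

Claim: sinh²x + cosh²x = 1.
Test a specific point where both sides are defined: x = -1.
LHS = sinh²x + cosh²x ≈ 3.7622
RHS = 1 ≈ 1.0000
Since 3.7622 ≠ 1.0000, the equation fails at this point, so it cannot hold for every real x for which both sides are defined.
The correct hyperbolic identity is cosh²x - sinh²x = 1 (a difference); the sum sinh²x + cosh²x equals cosh(2x).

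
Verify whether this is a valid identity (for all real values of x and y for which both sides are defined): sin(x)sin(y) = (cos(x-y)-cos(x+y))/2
Claim: sin(x)sin(y) = (cos(x-y)-cos(x+y))/2.
Reasoning: cos(x-y) = cos(x)cos(y) + sin(x)sin(y) and cos(x+y) = cos(x)cos(y) - sin(x)sin(y). Subtracting, cos(x-y) - cos(x+y) = 2sin(x)sin(y); divide by 2.
So the two sides agree for all real values of x and y for which both sides are defined.

Conclusion: Yes, this is an identity.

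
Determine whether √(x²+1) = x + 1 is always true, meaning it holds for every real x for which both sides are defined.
Claim: √(x²+1) = x + 1.
Test a specific point where both sides are defined: x = 1/2.
LHS = √(x²+1) ≈ 1.1180
RHS = x + 1 ≈ 1.5000
Since 1.1180 ≠ 1.5000, the equation fails at this point, so it cannot hold for every real x for which both sides are defined.
(x+1)² = x² + 2x + 1 ≠ x² + 1 unless x = 0.

Conclusion: No, this is NOT an identity.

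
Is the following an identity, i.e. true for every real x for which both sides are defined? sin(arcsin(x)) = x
Claim: sin(arcsin(x)) = x.
Reasoning: For -1 ≤ x ≤ 1 (where arcsin is defined), arcsin(x) is by definition an angle whose sine equals x. Taking the sine of that angle returns x. (Note the other order, arcsin(sin x) = x, is NOT an identity.)
So the two sides agree for every real x for which both sides are defined.

Conclusion: Yes, this is an identity.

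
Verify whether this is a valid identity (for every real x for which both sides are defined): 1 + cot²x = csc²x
Yes, this is an identity.

Claim: 1 + cot²x = csc²x.
Reasoning: Start from sin²x + cos²x = 1 and divide every term by sin²x (allowed wherever cot x and csc x are defined): 1 + cot²x = 1/sin²x = csc²x.
So the two sides agree for every real x for which both sides are defined.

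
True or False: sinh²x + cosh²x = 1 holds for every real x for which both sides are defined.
False.

Claim: sinh²x + cosh²x = 1.
Test a specific point where both sides are defined: x = 3/2.
LHS = sinh²x + cosh²x ≈ 10.0677
RHS = 1 ≈ 1.0000
Since 10.0677 ≠ 1.0000, the equation fails at this point, so it cannot hold for every real x for which both sides are defined.
The correct hyperbolic identity is cosh²x - sinh²x = 1 (a difference); the sum sinh²x + cosh²x equals cosh(2x).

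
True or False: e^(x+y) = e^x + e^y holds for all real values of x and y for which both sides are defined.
Claim: e^(x+y) = e^x + e^y.
Test a specific point where both sides are defined: x = 3/2, y = 1.
LHS = e^(x+y) ≈ 12.1825
RHS = e^x + e^y ≈ 7.2000
Since 12.1825 ≠ 7.2000, the equation fails at this point, so it cannot hold for all real values of x and y for which both sides are defined.
The correct rule is e^(x+y) = e^x · e^y (a product, not a sum).

Conclusion: False.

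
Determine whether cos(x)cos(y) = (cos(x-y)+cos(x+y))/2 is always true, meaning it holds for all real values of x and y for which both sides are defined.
Yes, this is an identity.

Claim: cos(x)cos(y) = (cos(x-y)+cos(x+y))/2.
Reasoning: cos(x-y) = cos(x)cos(y) + sin(x)sin(y) and cos(x+y) = cos(x)cos(y) - sin(x)sin(y). Adding, cos(x-y) + cos(x+y) = 2cos(x)cos(y); divide by 2.
So the two sides agree for all real values of x and y for which both sides are defined.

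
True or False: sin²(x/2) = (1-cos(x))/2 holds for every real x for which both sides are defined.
Claim: sin²(x/2) = (1-cos(x))/2.
Reasoning: Use cos(2θ) = 1 - 2sin²θ with θ = x/2: cos(x) = 1 - 2sin²(x/2). Solving for sin²(x/2) gives (1 - cos(x))/2.
So the two sides agree for every real x for which both sides are defined.

Conclusion: True.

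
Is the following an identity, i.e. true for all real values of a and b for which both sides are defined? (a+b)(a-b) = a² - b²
Yes, this is an identity.

Claim: (a+b)(a-b) = a² - b².
Reasoning: Expand: (a+b)(a-b) = a² - ab + ba - b² = a² - b² (the cross terms cancel).
So the two sides agree for all real values of a and b for which both sides are defined.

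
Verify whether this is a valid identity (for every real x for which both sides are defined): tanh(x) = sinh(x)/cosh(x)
Claim: tanh(x) = sinh(x)/cosh(x).
Reasoning: tanh(x) is defined as sinh(x)/cosh(x) = (e^x - e^-x)/(e^x + e^-x); cosh(x) ≥ 1 is never zero, so this holds for every real x.
So the two sides agree for every real x for which both sides are defined.

Conclusion: Yes, this is an identity.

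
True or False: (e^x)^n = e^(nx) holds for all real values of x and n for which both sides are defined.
True.

Claim: (e^x)^n = e^(nx).
Reasoning: e^x is a positive real number, and for a positive base B and real exponent n, B^n = e^(n·ln B). With B = e^x, ln B = x, so (e^x)^n = e^(n·x).
So the two sides agree for all real values of x and n for which both sides are defined.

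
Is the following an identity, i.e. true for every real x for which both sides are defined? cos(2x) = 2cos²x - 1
Yes, this is an identity.

Claim: cos(2x) = 2cos²x - 1.
Reasoning: cos(2x) = cos²x - sin²x. Replace sin²x by 1 - cos²x: cos²x - (1 - cos²x) = 2cos²x - 1.
So the two sides agree for every real x for which both sides are defined.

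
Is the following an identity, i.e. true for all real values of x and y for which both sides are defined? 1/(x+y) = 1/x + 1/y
Claim: 1/(x+y) = 1/x + 1/y.
Test a specific point where both sides are defined: x = -2, y = 4.
LHS = 1/(x+y) ≈ 0.5000
RHS = 1/x + 1/y ≈ -0.2500
Since 0.5000 ≠ -0.2500, the equation fails at this point, so it cannot hold for all real values of x and y for which both sides are defined.
1/x + 1/y = (x+y)/(xy), which is not 1/(x+y).

Conclusion: No, this is NOT an identity.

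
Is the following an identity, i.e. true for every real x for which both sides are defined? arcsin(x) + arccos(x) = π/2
Yes, this is an identity.

Claim: arcsin(x) + arccos(x) = π/2.
Reasoning: Both sides are defined for -1 ≤ x ≤ 1. Let θ = arcsin(x), so sin θ = x and θ ∈ [-π/2, π/2]. Then cos(π/2 - θ) = sin θ = x and π/2 - θ ∈ [0, π], which is exactly the range of arccos, so arccos(x) = π/2 - θ. Adding: arcsin(x) + arccos(x) = θ + (π/2 - θ) = π/2.
So the two sides agree for every real x for which both sides are defined.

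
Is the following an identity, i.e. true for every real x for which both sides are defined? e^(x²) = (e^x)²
No, this is NOT an identity.

Claim: e^(x²) = (e^x)².
Test a specific point where both sides are defined: x = -2.
LHS = e^(x²) ≈ 54.5982
RHS = (e^x)² ≈ 0.0183
Since 54.5982 ≠ 0.0183, the equation fails at this point, so it cannot hold for every real x for which both sides are defined.
(e^x)² = e^(2x), and 2x ≠ x² in general.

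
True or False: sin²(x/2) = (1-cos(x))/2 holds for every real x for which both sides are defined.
Claim: sin²(x/2) = (1-cos(x))/2.
Reasoning: Use cos(2θ) = 1 - 2sin²θ with θ = x/2: cos(x) = 1 - 2sin²(x/2). Solving for sin²(x/2) gives (1 - cos(x))/2.
So the two sides agree for every real x for which both sides are defined.

Conclusion: True.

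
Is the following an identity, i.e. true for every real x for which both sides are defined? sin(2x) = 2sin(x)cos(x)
Yes, this is an identity.

Claim: sin(2x) = 2sin(x)cos(x).
Reasoning: Put y = x in the addition formula sin(x+y) = sin(x)cos(y) + cos(x)sin(y): sin(2x) = sin(x)cos(x) + cos(x)sin(x) = 2sin(x)cos(x).
So the two sides agree for every real x for which both sides are defined.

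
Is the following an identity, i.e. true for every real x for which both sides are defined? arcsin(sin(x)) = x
Claim: arcsin(sin(x)) = x.
Test a specific point where both sides are defined: x = 3π/4.
LHS = arcsin(sin(x)) ≈ 0.7854
RHS = x ≈ 2.3562
Since 0.7854 ≠ 2.3562, the equation fails at this point, so it cannot hold for every real x for which both sides are defined.
arcsin only returns values in [-π/2, π/2], so arcsin(sin(x)) = x holds only for x in that interval, not for all real x.

Conclusion: No, this is NOT an identity.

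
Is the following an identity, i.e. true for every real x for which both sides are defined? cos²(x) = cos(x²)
Claim: cos²(x) = cos(x²).
Test a specific point where both sides are defined: x = -π/6.
LHS = cos²(x) ≈ 0.7500
RHS = cos(x²) ≈ 0.9627
Since 0.7500 ≠ 0.9627, the equation fails at this point, so it cannot hold for every real x for which both sides are defined.
cos²(x) means (cos x)², squaring the output; cos(x²) squares the input. These are different functions.

Conclusion: No, this is NOT an identity.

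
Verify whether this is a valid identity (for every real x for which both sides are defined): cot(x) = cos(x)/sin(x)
Yes, this is an identity.

Claim: cot(x) = cos(x)/sin(x).
Reasoning: cot(x) is defined as 1/tan(x) = 1/(sin(x)/cos(x)) = cos(x)/sin(x), wherever sin(x) ≠ 0.
So the two sides agree for every real x for which both sides are defined.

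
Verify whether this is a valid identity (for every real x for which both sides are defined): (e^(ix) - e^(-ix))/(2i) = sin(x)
Claim: (e^(ix) - e^(-ix))/(2i) = sin(x).
Reasoning: By Euler's formula e^(ix) = cos(x) + i·sin(x) and e^(-ix) = cos(x) - i·sin(x). Subtracting cancels the cosine terms: e^(ix) - e^(-ix) = 2i·sin(x); divide by 2i.
So the two sides agree for every real x for which both sides are defined.

Conclusion: Yes, this is an identity.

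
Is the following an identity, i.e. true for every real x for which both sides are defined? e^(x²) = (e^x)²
No, this is NOT an identity.

Claim: e^(x²) = (e^x)².
Test a specific point where both sides are defined: x = -1.
LHS = e^(x²) ≈ 2.7183
RHS = (e^x)² ≈ 0.1353
Since 2.7183 ≠ 0.1353, the equation fails at this point, so it cannot hold for every real x for which both sides are defined.
(e^x)² = e^(2x), and 2x ≠ x² in general.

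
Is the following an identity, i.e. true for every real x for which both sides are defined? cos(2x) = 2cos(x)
Claim: cos(2x) = 2cos(x).
Test a specific point where both sides are defined: x = π.
LHS = cos(2x) ≈ 1.0000
RHS = 2cos(x) ≈ -2.0000
Since 1.0000 ≠ -2.0000, the equation fails at this point, so it cannot hold for every real x for which both sides are defined.
The correct double-angle formula is cos(2x) = cos²x - sin²x.

Conclusion: No, this is NOT an identity.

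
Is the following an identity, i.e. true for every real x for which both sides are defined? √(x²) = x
No, this is NOT an identity.

Claim: √(x²) = x.
Test a specific point where both sides are defined: x = -1.
LHS = √(x²) ≈ 1.0000
RHS = x ≈ -1.0000
Since 1.0000 ≠ -1.0000, the equation fails at this point, so it cannot hold for every real x for which both sides are defined.
√(x²) = |x|, which differs from x whenever x < 0 (both sides are defined for every real x).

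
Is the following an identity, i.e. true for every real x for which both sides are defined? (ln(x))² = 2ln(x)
Claim: (ln(x))² = 2ln(x).
Test a specific point where both sides are defined: x = 3/2.
LHS = (ln(x))² ≈ 0.1644
RHS = 2ln(x) ≈ 0.8109
Since 0.1644 ≠ 0.8109, the equation fails at this point, so it cannot hold for every real x for which both sides are defined.
2ln(x) equals ln(x²), which is not the same as (ln x)².

Conclusion: No, this is NOT an identity.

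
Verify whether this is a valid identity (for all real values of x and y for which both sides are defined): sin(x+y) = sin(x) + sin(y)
No, this is NOT an identity.

Claim: sin(x+y) = sin(x) + sin(y).
Test a specific point where both sides are defined: x = 3π/4, y = π/3.
LHS = sin(x+y) ≈ -0.2588
RHS = sin(x) + sin(y) ≈ 1.5731
Since -0.2588 ≠ 1.5731, the equation fails at this point, so it cannot hold for all real values of x and y for which both sides are defined.
The correct expansion is sin(x+y) = sin(x)cos(y) + cos(x)sin(y); sine is not additive.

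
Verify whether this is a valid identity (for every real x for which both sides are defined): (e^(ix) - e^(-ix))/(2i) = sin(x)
Claim: (e^(ix) - e^(-ix))/(2i) = sin(x).
Reasoning: By Euler's formula e^(ix) = cos(x) + i·sin(x) and e^(-ix) = cos(x) - i·sin(x). Subtracting cancels the cosine terms: e^(ix) - e^(-ix) = 2i·sin(x); divide by 2i.
So the two sides agree for every real x for which both sides are defined.

Conclusion: Yes, this is an identity.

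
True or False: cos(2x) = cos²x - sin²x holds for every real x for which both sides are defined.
True.

Claim: cos(2x) = cos²x - sin²x.
Reasoning: Put y = x in the addition formula cos(x+y) = cos(x)cos(y) - sin(x)sin(y): cos(2x) = cos²x - sin²x.
So the two sides agree for every real x for which both sides are defined.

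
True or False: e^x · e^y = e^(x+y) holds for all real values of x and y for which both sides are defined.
True.

Claim: e^x · e^y = e^(x+y).
Reasoning: This is the law of exponents for a common base: multiplying powers adds exponents. E.g. from the series, (Σ x^j/j!)(Σ y^k/k!) = Σ_m (Σ_{j+k=m} x^j y^k/(j!k!)) = Σ_m (x+y)^m/m! by the binomial theorem.
So the two sides agree for all real values of x and y for which both sides are defined.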